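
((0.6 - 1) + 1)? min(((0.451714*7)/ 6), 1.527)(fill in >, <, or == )>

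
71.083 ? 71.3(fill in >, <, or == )<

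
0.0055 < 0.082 True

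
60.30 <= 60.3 True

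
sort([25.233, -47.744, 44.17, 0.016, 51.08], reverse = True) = [51.08, 44.17, 25.233, 0.016, -47.744]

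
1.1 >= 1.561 False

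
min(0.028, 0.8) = 0.028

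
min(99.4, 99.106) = 99.106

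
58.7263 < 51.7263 False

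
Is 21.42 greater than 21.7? No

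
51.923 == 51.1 False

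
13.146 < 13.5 True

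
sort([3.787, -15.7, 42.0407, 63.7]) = [-15.7, 3.787, 42.0407, 63.7]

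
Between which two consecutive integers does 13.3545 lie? 13 and 14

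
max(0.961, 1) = 1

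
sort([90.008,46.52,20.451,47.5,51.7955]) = [20.451,46.52,47.5,51.7955,90.008]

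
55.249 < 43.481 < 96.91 False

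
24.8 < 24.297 False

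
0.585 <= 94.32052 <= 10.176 False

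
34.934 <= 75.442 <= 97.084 True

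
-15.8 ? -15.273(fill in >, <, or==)<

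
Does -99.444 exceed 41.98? No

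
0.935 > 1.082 False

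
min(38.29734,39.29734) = 38.29734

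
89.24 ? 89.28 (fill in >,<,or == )<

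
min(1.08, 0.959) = 0.959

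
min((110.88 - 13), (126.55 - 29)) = 97.55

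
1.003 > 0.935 True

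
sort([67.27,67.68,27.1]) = [27.1,67.27,67.68]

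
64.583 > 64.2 True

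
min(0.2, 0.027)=0.027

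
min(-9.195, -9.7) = -9.7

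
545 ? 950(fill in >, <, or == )<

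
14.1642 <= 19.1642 True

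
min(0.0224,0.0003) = 0.0003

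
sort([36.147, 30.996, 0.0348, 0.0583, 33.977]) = [0.0348, 0.0583, 30.996, 33.977, 36.147]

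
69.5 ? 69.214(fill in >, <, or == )>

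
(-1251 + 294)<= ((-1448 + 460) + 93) True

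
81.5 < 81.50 False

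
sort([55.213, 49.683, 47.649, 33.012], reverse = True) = [55.213, 49.683, 47.649, 33.012]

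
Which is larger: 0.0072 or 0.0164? 0.0164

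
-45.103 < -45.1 True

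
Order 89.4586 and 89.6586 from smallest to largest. 89.4586, 89.6586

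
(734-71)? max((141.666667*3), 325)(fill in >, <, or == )>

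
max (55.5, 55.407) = 55.5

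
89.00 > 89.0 False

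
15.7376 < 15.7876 True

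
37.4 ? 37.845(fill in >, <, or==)<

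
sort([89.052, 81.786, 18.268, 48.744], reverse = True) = [89.052, 81.786, 48.744, 18.268]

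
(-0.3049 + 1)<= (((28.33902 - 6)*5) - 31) True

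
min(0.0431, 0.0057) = 0.0057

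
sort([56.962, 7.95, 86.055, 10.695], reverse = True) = [86.055, 56.962, 10.695, 7.95]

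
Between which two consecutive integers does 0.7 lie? 0 and 1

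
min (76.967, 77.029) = 76.967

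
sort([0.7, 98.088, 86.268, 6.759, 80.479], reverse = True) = [98.088, 86.268, 80.479, 6.759, 0.7]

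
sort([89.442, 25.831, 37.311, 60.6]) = [25.831, 37.311, 60.6, 89.442]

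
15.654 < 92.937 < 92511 True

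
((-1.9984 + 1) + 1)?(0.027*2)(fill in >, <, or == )<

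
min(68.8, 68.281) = 68.281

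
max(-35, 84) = 84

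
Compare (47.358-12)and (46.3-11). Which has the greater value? (47.358-12)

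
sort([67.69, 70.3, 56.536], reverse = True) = [70.3, 67.69, 56.536]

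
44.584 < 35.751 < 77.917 False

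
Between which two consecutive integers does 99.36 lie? 99 and 100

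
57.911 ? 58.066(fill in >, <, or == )<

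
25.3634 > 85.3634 False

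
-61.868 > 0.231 False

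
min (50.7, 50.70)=50.7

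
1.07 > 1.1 False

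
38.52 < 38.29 False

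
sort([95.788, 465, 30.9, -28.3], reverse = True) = [465, 95.788, 30.9, -28.3]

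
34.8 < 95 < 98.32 True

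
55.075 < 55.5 True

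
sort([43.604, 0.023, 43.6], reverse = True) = [43.604, 43.6, 0.023]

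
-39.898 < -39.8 True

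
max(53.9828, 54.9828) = 54.9828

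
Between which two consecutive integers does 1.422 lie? 1 and 2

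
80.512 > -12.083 True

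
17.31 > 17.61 False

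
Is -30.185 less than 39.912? Yes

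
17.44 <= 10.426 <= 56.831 False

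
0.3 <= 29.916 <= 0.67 False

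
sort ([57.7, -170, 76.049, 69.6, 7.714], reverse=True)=[76.049, 69.6, 57.7, 7.714, -170]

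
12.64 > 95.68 False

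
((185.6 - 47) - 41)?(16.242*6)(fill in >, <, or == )>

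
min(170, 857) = 170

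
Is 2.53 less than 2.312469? No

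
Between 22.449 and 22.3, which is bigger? 22.449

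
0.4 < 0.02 False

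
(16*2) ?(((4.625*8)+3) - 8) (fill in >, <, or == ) ==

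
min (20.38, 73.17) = 20.38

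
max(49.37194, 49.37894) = 49.37894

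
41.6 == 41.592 False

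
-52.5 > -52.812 True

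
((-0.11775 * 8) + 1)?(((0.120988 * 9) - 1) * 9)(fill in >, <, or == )<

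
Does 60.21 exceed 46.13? Yes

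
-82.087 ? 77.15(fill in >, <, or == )<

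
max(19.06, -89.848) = 19.06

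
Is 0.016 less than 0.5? Yes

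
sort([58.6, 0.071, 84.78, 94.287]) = [0.071, 58.6, 84.78, 94.287]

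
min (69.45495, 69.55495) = 69.45495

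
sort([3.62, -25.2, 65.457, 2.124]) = [-25.2, 2.124, 3.62, 65.457]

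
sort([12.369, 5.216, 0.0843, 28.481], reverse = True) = [28.481, 12.369, 5.216, 0.0843]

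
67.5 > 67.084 True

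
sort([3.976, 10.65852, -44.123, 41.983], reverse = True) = [41.983, 10.65852, 3.976, -44.123]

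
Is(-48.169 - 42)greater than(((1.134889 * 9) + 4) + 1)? No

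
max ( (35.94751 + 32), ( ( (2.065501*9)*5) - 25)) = 67.947545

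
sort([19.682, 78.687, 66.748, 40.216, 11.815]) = [11.815, 19.682, 40.216, 66.748, 78.687]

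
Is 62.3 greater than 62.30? No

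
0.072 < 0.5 True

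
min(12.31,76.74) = 12.31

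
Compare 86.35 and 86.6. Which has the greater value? 86.6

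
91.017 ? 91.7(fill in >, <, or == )<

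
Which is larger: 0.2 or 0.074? 0.2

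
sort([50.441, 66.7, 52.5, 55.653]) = [50.441, 52.5, 55.653, 66.7]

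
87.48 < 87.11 False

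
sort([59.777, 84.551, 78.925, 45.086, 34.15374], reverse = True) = [84.551, 78.925, 59.777, 45.086, 34.15374]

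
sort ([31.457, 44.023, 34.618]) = [31.457, 34.618, 44.023]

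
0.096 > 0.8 False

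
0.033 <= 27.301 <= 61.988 True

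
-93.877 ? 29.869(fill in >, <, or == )<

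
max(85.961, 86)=86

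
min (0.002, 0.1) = 0.002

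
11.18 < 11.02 False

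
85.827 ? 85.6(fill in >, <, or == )>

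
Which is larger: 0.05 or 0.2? 0.2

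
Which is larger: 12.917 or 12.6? 12.917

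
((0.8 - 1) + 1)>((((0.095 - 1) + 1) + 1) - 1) True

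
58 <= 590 True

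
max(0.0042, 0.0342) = 0.0342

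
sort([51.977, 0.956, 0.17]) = [0.17, 0.956, 51.977]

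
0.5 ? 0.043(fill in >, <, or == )>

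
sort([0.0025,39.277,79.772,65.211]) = [0.0025,39.277,65.211,79.772]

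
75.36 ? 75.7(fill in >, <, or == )<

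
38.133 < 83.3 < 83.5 True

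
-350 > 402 False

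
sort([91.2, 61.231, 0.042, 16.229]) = [0.042, 16.229, 61.231, 91.2]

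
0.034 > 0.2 False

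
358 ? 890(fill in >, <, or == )<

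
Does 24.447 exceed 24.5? No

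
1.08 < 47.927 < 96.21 True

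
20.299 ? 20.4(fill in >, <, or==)<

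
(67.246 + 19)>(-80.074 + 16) True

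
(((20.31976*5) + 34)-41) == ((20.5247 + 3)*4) False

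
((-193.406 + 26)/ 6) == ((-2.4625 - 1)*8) False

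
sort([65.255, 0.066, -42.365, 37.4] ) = [-42.365, 0.066, 37.4, 65.255]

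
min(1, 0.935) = 0.935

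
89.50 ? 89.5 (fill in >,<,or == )==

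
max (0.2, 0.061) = 0.2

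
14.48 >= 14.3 True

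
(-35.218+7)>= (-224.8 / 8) False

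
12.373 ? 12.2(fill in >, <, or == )>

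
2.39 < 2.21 False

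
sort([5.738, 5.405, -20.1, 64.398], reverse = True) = [64.398, 5.738, 5.405, -20.1]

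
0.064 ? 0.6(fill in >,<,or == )<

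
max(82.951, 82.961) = 82.961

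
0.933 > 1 False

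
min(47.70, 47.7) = 47.70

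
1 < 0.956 False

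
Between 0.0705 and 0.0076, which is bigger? 0.0705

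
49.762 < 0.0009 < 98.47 False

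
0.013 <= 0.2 True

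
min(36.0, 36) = 36.0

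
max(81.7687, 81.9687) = 81.9687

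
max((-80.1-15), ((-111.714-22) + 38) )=-95.1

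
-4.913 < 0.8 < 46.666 True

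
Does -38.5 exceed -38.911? Yes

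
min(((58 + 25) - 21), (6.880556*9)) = 61.925004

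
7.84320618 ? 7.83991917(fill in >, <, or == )>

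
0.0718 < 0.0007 False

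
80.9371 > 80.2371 True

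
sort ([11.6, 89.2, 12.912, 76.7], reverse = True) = [89.2, 76.7, 12.912, 11.6]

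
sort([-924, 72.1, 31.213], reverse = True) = [72.1, 31.213, -924]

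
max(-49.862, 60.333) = 60.333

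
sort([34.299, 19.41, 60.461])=[19.41, 34.299, 60.461]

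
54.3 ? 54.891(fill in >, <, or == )<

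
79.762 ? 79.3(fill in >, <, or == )>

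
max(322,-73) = 322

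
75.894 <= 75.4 False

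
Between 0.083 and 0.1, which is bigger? 0.1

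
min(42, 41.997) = 41.997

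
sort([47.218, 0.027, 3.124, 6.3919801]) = [0.027, 3.124, 6.3919801, 47.218]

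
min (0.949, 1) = 0.949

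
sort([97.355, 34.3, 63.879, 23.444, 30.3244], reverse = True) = [97.355, 63.879, 34.3, 30.3244, 23.444]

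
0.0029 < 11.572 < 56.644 True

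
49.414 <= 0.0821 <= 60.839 False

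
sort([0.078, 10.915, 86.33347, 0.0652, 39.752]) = [0.0652, 0.078, 10.915, 39.752, 86.33347]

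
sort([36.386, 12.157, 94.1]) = [12.157, 36.386, 94.1]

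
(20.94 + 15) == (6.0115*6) False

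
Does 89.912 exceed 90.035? No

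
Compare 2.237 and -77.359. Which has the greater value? 2.237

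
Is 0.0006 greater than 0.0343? No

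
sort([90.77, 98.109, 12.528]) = [12.528, 90.77, 98.109]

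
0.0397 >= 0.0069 True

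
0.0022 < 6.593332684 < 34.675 True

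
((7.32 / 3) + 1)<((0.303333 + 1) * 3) True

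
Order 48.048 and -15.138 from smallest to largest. -15.138, 48.048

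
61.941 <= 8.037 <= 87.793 False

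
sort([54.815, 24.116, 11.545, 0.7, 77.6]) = [0.7, 11.545, 24.116, 54.815, 77.6]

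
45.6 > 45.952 False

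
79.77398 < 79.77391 False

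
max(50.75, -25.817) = 50.75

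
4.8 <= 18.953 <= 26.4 True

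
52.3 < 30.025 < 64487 False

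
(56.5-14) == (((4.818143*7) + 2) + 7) False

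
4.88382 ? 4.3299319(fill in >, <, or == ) >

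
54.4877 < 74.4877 True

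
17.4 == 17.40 True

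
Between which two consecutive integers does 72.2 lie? 72 and 73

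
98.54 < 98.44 False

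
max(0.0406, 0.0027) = 0.0406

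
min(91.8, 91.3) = 91.3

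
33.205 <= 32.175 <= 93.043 False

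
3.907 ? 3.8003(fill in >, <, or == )>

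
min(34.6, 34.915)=34.6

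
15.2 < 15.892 True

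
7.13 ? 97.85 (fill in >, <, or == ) <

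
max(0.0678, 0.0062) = 0.0678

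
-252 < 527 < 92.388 False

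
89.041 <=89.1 True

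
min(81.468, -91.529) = -91.529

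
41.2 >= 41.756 False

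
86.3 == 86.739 False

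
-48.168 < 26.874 True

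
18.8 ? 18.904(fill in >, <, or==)<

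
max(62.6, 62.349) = 62.6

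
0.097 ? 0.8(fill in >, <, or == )<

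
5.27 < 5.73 True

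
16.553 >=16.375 True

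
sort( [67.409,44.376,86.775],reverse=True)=[86.775,67.409,44.376]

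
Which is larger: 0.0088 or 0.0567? 0.0567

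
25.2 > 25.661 False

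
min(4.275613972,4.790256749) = 4.275613972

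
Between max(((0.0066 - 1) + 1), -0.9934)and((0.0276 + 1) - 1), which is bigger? ((0.0276 + 1) - 1)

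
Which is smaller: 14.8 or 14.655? 14.655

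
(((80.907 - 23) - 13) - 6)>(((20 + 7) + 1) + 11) False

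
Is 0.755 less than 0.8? Yes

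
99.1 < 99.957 True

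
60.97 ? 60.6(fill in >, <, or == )>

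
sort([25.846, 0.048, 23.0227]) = [0.048, 23.0227, 25.846]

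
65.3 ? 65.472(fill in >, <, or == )<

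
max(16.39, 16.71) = 16.71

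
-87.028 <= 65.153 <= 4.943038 False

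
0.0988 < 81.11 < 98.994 True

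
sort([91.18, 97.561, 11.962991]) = [11.962991, 91.18, 97.561]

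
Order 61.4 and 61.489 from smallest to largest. 61.4, 61.489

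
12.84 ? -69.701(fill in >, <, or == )>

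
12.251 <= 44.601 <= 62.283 True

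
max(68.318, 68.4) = 68.4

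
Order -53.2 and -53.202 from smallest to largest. -53.202,-53.2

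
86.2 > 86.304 False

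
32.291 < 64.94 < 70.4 True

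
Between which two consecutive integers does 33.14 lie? 33 and 34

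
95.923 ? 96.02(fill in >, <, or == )<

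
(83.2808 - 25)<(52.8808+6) True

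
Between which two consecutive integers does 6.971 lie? 6 and 7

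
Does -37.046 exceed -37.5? Yes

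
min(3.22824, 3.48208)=3.22824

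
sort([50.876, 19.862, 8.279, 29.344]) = [8.279, 19.862, 29.344, 50.876]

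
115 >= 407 False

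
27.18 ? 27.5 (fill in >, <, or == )<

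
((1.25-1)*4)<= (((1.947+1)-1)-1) False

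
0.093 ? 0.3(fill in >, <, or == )<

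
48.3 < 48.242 False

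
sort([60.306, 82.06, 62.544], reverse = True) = [82.06, 62.544, 60.306]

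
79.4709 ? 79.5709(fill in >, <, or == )<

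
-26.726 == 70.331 False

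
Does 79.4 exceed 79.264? Yes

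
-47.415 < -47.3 True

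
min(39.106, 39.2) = 39.106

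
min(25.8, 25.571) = 25.571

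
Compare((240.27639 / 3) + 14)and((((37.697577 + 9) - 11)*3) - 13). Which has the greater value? ((((37.697577 + 9) - 11)*3) - 13)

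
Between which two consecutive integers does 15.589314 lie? 15 and 16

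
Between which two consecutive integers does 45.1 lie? 45 and 46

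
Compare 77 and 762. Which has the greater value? 762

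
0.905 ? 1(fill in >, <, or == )<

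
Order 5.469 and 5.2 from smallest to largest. 5.2, 5.469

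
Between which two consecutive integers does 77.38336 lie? 77 and 78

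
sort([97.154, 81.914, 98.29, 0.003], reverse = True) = [98.29, 97.154, 81.914, 0.003]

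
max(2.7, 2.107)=2.7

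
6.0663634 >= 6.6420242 False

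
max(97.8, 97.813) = 97.813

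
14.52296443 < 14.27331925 False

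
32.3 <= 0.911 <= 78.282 False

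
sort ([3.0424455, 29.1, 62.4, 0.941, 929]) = [0.941, 3.0424455, 29.1, 62.4, 929]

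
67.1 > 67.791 False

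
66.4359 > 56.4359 True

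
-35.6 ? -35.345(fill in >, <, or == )<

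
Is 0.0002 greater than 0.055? No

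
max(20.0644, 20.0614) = 20.0644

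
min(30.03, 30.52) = 30.03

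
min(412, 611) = 412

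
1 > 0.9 True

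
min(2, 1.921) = 1.921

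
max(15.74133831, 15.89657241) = 15.89657241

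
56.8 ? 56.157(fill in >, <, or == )>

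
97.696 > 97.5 True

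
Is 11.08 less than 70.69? Yes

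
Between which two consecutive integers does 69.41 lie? 69 and 70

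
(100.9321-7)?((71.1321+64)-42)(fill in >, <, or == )>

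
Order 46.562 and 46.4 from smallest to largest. 46.4, 46.562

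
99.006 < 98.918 False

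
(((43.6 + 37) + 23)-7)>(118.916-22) False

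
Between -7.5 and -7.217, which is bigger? -7.217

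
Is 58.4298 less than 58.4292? No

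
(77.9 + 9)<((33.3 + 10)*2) False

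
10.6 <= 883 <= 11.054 False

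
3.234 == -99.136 False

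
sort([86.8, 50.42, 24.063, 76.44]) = [24.063, 50.42, 76.44, 86.8]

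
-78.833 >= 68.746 False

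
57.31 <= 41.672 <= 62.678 False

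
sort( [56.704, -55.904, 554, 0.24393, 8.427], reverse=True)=[554, 56.704, 8.427, 0.24393, -55.904]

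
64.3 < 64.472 True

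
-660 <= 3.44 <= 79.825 True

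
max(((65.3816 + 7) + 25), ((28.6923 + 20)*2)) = 97.3846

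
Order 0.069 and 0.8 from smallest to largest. 0.069, 0.8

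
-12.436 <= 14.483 True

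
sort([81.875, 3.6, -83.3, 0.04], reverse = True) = [81.875, 3.6, 0.04, -83.3]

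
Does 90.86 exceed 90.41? Yes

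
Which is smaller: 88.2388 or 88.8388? 88.2388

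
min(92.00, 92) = 92.00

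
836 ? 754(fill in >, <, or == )>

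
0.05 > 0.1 False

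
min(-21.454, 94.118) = -21.454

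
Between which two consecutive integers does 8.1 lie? 8 and 9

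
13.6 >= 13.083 True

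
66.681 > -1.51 True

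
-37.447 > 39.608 False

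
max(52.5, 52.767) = 52.767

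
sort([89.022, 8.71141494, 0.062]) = [0.062, 8.71141494, 89.022]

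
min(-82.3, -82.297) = -82.3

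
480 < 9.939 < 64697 False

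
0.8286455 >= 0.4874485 True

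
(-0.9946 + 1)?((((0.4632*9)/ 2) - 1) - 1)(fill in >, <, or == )<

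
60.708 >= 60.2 True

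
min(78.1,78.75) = 78.1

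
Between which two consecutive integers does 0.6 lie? 0 and 1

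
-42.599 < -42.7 False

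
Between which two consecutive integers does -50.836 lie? -51 and -50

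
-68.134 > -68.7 True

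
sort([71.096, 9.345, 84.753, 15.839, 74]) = [9.345, 15.839, 71.096, 74, 84.753]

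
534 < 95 False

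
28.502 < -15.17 False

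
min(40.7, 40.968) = 40.7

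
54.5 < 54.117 False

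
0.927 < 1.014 True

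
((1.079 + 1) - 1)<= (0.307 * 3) False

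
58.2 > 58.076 True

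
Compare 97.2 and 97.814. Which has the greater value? 97.814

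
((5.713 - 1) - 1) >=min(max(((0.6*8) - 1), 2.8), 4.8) False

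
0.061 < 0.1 True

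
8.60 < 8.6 False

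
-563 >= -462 False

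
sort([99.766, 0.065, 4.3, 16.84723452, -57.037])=[-57.037, 0.065, 4.3, 16.84723452, 99.766]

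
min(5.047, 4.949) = 4.949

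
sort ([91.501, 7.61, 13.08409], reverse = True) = [91.501, 13.08409, 7.61]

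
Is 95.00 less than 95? No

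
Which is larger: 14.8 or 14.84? 14.84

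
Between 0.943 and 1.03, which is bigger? 1.03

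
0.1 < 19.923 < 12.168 False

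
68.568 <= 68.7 True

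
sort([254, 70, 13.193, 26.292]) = [13.193, 26.292, 70, 254]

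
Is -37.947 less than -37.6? Yes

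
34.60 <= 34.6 True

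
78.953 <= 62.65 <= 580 False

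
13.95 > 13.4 True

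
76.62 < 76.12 False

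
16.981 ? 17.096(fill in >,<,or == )<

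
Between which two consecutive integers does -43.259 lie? -44 and -43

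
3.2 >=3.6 False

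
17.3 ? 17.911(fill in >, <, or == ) <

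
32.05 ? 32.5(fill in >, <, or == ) <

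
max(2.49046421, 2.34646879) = 2.49046421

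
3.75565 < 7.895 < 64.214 True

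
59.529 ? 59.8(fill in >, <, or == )<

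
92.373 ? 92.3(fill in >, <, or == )>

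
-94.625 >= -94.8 True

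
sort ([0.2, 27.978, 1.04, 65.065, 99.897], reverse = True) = [99.897, 65.065, 27.978, 1.04, 0.2]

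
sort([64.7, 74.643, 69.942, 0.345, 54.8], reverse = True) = [74.643, 69.942, 64.7, 54.8, 0.345]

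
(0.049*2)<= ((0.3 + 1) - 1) True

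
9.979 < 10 True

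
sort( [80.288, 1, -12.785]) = [-12.785, 1, 80.288]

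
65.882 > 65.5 True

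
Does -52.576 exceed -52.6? Yes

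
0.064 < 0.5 True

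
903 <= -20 False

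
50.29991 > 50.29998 False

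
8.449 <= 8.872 True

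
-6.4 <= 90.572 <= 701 True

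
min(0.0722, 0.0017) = 0.0017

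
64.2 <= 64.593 True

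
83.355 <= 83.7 True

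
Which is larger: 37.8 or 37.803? 37.803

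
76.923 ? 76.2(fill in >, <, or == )>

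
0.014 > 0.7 False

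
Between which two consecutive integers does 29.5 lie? 29 and 30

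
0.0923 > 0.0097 True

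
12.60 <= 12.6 True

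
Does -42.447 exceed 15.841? No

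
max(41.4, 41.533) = 41.533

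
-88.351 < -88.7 False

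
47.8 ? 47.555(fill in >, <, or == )>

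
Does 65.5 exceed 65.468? Yes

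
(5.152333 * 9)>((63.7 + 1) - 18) False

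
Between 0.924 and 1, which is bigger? 1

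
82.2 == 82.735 False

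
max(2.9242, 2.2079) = 2.9242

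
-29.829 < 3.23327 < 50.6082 True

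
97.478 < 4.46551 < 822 False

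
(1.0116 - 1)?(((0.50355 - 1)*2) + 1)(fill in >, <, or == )>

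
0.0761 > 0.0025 True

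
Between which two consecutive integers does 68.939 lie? 68 and 69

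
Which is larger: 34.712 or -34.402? 34.712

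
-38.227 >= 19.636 False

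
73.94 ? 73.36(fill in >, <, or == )>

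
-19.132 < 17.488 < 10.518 False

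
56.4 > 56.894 False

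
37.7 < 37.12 False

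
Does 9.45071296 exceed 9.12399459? Yes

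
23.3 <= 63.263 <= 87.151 True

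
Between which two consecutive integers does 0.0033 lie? 0 and 1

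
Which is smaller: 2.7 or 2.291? 2.291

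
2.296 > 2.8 False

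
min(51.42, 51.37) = 51.37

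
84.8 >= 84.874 False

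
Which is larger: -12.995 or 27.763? 27.763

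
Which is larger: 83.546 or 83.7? 83.7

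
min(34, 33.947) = 33.947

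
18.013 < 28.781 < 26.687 False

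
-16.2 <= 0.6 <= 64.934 True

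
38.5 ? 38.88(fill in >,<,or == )<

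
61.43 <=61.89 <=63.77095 True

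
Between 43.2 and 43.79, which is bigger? 43.79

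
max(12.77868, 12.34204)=12.77868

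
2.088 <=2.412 True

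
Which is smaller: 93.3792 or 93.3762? 93.3762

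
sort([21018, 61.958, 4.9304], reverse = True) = [21018, 61.958, 4.9304]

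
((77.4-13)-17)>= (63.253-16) True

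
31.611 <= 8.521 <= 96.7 False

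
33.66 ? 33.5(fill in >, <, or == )>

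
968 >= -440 True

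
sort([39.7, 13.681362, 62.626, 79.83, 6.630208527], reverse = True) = [79.83, 62.626, 39.7, 13.681362, 6.630208527]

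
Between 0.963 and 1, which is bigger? 1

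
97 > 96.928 True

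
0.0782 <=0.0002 False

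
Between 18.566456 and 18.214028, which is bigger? 18.566456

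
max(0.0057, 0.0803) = 0.0803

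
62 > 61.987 True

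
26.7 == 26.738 False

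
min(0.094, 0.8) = 0.094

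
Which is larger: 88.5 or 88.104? 88.5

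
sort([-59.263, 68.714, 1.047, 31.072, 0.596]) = [-59.263, 0.596, 1.047, 31.072, 68.714]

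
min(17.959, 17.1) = 17.1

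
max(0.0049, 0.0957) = 0.0957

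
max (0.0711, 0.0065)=0.0711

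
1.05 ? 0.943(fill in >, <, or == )>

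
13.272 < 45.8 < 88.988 True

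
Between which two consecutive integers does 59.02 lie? 59 and 60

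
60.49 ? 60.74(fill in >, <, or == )<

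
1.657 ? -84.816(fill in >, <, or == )>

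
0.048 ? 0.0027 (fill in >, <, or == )>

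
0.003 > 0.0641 False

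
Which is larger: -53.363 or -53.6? -53.363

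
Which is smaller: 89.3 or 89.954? 89.3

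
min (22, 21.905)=21.905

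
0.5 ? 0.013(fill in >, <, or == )>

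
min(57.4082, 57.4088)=57.4082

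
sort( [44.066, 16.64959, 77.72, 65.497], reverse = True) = [77.72, 65.497, 44.066, 16.64959]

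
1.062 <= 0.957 False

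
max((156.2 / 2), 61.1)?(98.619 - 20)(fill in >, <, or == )<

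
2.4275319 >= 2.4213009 True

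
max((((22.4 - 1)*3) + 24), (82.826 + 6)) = 88.826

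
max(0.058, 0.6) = 0.6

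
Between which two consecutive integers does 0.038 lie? 0 and 1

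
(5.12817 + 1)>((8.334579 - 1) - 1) False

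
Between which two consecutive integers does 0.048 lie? 0 and 1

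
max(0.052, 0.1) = 0.1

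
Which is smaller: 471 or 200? 200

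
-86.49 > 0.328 False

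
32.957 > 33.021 False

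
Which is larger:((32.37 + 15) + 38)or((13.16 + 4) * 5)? ((13.16 + 4) * 5)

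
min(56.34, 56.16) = 56.16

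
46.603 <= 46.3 False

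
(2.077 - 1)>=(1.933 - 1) True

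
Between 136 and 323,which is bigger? 323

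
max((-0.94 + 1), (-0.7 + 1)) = 0.3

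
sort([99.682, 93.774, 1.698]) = [1.698, 93.774, 99.682]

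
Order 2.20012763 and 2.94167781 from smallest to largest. 2.20012763,2.94167781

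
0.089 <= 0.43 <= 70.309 True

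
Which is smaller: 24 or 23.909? 23.909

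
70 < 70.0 False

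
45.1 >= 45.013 True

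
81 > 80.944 True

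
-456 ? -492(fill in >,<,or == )>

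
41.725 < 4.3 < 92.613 False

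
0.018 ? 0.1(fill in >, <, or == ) <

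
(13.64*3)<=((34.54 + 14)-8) False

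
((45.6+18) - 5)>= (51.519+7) True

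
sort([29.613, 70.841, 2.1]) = [2.1, 29.613, 70.841]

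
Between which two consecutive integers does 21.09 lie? 21 and 22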